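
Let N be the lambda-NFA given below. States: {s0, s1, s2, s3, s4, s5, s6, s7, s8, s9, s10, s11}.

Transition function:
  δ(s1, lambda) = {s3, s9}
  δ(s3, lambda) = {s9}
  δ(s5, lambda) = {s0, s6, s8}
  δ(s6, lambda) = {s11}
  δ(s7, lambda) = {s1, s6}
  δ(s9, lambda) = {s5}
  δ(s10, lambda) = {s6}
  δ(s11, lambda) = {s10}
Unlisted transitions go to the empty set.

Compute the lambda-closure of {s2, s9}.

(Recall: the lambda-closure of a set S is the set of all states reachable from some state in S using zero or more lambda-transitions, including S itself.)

{s0, s2, s5, s6, s8, s9, s10, s11}

Start with {s2, s9}.
From s9 via lambda: add s5.
From s5 via lambda: add s0, s6, s8.
From s6 via lambda: add s11.
From s11 via lambda: add s10.
No new states can be added; the closed set is {s0, s2, s5, s6, s8, s9, s10, s11}.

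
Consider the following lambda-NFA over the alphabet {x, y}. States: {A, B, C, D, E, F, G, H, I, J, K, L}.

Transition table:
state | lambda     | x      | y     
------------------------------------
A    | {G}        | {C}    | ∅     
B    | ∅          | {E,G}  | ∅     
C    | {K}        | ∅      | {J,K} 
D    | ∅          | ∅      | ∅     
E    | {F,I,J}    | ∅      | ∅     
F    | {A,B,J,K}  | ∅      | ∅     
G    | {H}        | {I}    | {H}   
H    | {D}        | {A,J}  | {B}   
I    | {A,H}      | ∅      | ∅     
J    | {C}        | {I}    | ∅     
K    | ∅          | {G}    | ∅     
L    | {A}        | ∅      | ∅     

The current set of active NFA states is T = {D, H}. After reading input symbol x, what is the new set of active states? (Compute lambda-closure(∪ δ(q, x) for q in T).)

{A, C, D, G, H, J, K}

H on x → {A, J}.
No x-transition from D.
Union after reading x: {A, J}.
Now take the lambda-closure:
From A via lambda: add G.
From J via lambda: add C.
From C via lambda: add K.
From G via lambda: add H.
From H via lambda: add D.
No new states can be added; the closed set is {A, C, D, G, H, J, K}.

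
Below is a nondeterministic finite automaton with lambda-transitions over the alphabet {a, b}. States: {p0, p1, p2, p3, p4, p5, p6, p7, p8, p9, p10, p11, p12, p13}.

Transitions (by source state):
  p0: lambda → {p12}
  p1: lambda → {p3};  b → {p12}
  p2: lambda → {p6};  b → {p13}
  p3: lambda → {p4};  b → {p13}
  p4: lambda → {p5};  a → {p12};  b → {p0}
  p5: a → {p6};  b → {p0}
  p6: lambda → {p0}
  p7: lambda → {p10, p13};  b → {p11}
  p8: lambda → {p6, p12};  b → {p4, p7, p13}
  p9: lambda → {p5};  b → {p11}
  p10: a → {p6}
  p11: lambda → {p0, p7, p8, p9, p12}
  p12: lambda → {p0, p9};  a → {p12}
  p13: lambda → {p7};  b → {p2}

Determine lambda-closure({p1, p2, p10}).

{p0, p1, p2, p3, p4, p5, p6, p9, p10, p12}

Start with {p1, p2, p10}.
From p1 via lambda: add p3.
From p2 via lambda: add p6.
From p3 via lambda: add p4.
From p6 via lambda: add p0.
From p0 via lambda: add p12.
From p4 via lambda: add p5.
From p12 via lambda: add p9.
No new states can be added; the closed set is {p0, p1, p2, p3, p4, p5, p6, p9, p10, p12}.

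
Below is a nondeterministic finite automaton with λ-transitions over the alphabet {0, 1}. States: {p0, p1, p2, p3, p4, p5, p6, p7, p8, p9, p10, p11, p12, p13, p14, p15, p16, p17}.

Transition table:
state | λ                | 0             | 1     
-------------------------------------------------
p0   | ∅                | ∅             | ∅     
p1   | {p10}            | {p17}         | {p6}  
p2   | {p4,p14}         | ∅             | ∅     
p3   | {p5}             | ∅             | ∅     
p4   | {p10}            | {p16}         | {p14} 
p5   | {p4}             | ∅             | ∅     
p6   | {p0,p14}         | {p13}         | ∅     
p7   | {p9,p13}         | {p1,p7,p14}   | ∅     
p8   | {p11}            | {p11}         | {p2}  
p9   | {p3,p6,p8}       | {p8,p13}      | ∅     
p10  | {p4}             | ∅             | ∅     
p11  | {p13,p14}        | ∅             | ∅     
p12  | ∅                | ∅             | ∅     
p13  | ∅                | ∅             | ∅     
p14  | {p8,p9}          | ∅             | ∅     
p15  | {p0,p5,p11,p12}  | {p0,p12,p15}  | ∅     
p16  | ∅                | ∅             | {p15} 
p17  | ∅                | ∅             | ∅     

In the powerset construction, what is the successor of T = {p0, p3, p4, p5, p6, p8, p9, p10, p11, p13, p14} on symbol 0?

{p0, p3, p4, p5, p6, p8, p9, p10, p11, p13, p14, p16}

p4 on 0 → {p16}.
p6 on 0 → {p13}.
p8 on 0 → {p11}.
p9 on 0 → {p8, p13}.
No 0-transition from p0, p3, p5, p10, p11, p13, p14.
Union after reading 0: {p8, p11, p13, p16}.
Now take the λ-closure:
From p11 via λ: add p14.
From p14 via λ: add p9.
From p9 via λ: add p3, p6.
From p3 via λ: add p5.
From p6 via λ: add p0.
From p5 via λ: add p4.
From p4 via λ: add p10.
No new states can be added; the closed set is {p0, p3, p4, p5, p6, p8, p9, p10, p11, p13, p14, p16}.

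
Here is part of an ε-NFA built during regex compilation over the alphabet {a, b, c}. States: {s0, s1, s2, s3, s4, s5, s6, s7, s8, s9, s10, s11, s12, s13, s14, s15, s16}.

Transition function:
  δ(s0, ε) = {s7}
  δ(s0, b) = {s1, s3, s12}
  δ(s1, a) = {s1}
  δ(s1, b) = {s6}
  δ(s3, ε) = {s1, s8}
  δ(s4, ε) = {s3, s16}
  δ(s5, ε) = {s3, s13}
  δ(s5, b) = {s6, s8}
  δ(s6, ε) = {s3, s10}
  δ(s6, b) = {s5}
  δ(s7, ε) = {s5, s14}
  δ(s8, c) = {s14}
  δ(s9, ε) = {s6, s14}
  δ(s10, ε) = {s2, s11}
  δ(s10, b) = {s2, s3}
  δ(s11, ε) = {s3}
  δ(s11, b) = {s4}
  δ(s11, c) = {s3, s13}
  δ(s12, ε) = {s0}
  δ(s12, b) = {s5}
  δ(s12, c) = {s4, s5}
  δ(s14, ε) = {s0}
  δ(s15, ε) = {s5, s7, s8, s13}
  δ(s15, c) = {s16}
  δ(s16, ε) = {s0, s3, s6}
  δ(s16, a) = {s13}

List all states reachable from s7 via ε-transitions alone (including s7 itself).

Start with {s7}.
From s7 via ε: add s5, s14.
From s5 via ε: add s3, s13.
From s14 via ε: add s0.
From s3 via ε: add s1, s8.
No new states can be added; the closed set is {s0, s1, s3, s5, s7, s8, s13, s14}.

{s0, s1, s3, s5, s7, s8, s13, s14}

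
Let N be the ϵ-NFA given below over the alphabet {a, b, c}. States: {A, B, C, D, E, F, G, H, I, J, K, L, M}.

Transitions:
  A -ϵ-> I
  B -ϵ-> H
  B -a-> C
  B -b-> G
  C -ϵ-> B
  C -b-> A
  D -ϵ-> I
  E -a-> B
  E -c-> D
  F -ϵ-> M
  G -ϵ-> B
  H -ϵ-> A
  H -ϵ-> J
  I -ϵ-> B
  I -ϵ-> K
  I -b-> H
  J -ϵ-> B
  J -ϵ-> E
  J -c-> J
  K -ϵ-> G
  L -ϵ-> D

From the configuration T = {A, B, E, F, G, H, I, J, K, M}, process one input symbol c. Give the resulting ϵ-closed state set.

{A, B, D, E, G, H, I, J, K}

E on c → {D}.
J on c → {J}.
No c-transition from A, B, F, G, H, I, K, M.
Union after reading c: {D, J}.
Now take the ϵ-closure:
From D via ϵ: add I.
From J via ϵ: add B, E.
From B via ϵ: add H.
From I via ϵ: add K.
From H via ϵ: add A.
From K via ϵ: add G.
No new states can be added; the closed set is {A, B, D, E, G, H, I, J, K}.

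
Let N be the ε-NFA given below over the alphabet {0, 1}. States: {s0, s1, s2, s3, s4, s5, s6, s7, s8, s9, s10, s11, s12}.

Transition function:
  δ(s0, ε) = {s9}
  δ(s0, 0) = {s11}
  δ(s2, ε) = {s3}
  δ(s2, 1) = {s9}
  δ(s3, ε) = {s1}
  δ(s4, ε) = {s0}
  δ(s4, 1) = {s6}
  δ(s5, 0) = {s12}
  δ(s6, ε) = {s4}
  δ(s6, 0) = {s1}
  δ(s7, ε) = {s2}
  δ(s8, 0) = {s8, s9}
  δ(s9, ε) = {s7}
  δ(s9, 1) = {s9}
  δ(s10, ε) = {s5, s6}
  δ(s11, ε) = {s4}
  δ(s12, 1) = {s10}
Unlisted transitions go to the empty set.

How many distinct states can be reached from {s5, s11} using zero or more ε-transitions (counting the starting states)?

9

Start with {s5, s11}.
From s11 via ε: add s4.
From s4 via ε: add s0.
From s0 via ε: add s9.
From s9 via ε: add s7.
From s7 via ε: add s2.
From s2 via ε: add s3.
From s3 via ε: add s1.
ε-closure = {s0, s1, s2, s3, s4, s5, s7, s9, s11}, which has 9 states.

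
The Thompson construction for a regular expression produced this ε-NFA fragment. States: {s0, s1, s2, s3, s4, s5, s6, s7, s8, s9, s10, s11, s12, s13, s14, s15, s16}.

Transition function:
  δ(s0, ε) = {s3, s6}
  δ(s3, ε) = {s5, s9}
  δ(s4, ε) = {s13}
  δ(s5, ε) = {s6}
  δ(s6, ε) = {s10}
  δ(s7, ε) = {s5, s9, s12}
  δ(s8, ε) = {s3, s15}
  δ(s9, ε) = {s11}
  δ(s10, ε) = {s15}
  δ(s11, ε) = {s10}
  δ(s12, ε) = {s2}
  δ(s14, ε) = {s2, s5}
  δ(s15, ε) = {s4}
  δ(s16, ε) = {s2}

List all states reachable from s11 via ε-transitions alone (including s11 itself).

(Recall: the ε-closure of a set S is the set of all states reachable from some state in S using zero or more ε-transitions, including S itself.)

{s4, s10, s11, s13, s15}

Start with {s11}.
From s11 via ε: add s10.
From s10 via ε: add s15.
From s15 via ε: add s4.
From s4 via ε: add s13.
No new states can be added; the closed set is {s4, s10, s11, s13, s15}.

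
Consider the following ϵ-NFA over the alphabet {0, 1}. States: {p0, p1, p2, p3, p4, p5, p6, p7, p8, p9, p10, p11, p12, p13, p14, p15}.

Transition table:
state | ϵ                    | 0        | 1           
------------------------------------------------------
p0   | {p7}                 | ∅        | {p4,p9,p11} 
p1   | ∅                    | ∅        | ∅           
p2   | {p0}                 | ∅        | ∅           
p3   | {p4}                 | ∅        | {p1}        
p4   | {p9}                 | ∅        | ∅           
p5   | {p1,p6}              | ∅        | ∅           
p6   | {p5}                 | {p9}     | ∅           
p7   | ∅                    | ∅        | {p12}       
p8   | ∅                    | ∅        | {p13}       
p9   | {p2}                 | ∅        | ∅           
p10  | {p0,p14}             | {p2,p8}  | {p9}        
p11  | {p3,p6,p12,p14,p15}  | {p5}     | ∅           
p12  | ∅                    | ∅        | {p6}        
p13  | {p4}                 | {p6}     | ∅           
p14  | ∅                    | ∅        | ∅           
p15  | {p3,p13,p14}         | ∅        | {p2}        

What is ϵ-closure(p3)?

Start with {p3}.
From p3 via ϵ: add p4.
From p4 via ϵ: add p9.
From p9 via ϵ: add p2.
From p2 via ϵ: add p0.
From p0 via ϵ: add p7.
No new states can be added; the closed set is {p0, p2, p3, p4, p7, p9}.

{p0, p2, p3, p4, p7, p9}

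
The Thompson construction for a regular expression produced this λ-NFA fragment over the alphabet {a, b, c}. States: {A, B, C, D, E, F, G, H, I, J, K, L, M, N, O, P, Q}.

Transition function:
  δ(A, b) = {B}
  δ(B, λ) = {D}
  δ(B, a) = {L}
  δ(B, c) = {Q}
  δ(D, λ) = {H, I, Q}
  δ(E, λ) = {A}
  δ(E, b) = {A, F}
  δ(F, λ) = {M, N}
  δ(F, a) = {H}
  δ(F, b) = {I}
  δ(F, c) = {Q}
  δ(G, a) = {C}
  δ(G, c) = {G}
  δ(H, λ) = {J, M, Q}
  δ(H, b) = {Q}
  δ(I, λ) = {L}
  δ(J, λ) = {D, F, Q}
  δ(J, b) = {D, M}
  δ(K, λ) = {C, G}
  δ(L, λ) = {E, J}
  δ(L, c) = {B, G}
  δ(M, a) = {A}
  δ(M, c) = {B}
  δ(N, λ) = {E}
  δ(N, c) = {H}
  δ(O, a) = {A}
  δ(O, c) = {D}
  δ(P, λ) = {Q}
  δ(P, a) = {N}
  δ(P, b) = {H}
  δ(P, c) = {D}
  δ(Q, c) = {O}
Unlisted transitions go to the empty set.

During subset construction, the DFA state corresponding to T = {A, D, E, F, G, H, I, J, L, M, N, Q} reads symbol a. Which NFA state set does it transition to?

{A, C, D, E, F, H, I, J, L, M, N, Q}

F on a → {H}.
G on a → {C}.
M on a → {A}.
No a-transition from A, D, E, H, I, J, L, N, Q.
Union after reading a: {A, C, H}.
Now take the λ-closure:
From H via λ: add J, M, Q.
From J via λ: add D, F.
From D via λ: add I.
From F via λ: add N.
From I via λ: add L.
From N via λ: add E.
No new states can be added; the closed set is {A, C, D, E, F, H, I, J, L, M, N, Q}.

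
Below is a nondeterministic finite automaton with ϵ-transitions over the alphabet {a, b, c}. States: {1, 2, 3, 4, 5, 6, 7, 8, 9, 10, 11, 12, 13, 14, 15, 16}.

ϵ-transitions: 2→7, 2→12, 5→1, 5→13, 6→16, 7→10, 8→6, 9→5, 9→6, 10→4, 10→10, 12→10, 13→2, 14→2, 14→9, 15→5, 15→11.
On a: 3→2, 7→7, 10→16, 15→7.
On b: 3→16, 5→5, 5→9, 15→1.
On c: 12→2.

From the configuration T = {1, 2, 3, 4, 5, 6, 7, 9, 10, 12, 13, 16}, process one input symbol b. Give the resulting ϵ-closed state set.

{1, 2, 4, 5, 6, 7, 9, 10, 12, 13, 16}

3 on b → {16}.
5 on b → {5, 9}.
No b-transition from 1, 2, 4, 6, 7, 9, 10, 12, 13, 16.
Union after reading b: {5, 9, 16}.
Now take the ϵ-closure:
From 5 via ϵ: add 1, 13.
From 9 via ϵ: add 6.
From 13 via ϵ: add 2.
From 2 via ϵ: add 7, 12.
From 7 via ϵ: add 10.
From 10 via ϵ: add 4.
No new states can be added; the closed set is {1, 2, 4, 5, 6, 7, 9, 10, 12, 13, 16}.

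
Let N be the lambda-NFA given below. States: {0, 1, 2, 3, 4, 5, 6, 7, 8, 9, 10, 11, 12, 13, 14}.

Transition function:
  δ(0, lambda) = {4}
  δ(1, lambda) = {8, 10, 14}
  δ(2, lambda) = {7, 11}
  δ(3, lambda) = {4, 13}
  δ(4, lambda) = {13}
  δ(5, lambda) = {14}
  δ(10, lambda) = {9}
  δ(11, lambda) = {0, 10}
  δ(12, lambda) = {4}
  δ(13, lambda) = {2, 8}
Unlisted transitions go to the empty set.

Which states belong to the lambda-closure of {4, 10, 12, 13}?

{0, 2, 4, 7, 8, 9, 10, 11, 12, 13}

Start with {4, 10, 12, 13}.
From 10 via lambda: add 9.
From 13 via lambda: add 2, 8.
From 2 via lambda: add 7, 11.
From 11 via lambda: add 0.
No new states can be added; the closed set is {0, 2, 4, 7, 8, 9, 10, 11, 12, 13}.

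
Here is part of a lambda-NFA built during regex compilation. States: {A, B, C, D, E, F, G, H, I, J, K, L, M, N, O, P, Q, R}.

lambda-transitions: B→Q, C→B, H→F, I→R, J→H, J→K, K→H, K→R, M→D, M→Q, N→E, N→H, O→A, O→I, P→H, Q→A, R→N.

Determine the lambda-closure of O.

Start with {O}.
From O via lambda: add A, I.
From I via lambda: add R.
From R via lambda: add N.
From N via lambda: add E, H.
From H via lambda: add F.
No new states can be added; the closed set is {A, E, F, H, I, N, O, R}.

{A, E, F, H, I, N, O, R}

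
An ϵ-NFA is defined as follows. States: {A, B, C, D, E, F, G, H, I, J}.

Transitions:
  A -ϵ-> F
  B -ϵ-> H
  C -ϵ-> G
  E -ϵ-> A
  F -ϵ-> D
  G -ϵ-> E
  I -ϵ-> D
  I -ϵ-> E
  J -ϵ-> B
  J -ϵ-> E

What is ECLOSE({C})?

{A, C, D, E, F, G}

Start with {C}.
From C via ϵ: add G.
From G via ϵ: add E.
From E via ϵ: add A.
From A via ϵ: add F.
From F via ϵ: add D.
No new states can be added; the closed set is {A, C, D, E, F, G}.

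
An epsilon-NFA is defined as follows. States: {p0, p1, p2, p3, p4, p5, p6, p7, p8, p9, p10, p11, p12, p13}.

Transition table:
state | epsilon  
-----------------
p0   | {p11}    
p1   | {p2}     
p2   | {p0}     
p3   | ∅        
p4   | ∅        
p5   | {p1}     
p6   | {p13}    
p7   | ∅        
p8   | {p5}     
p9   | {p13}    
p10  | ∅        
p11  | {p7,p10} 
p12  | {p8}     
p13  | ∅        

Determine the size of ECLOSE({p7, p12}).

Start with {p7, p12}.
From p12 via epsilon: add p8.
From p8 via epsilon: add p5.
From p5 via epsilon: add p1.
From p1 via epsilon: add p2.
From p2 via epsilon: add p0.
From p0 via epsilon: add p11.
From p11 via epsilon: add p10.
epsilon-closure = {p0, p1, p2, p5, p7, p8, p10, p11, p12}, which has 9 states.

9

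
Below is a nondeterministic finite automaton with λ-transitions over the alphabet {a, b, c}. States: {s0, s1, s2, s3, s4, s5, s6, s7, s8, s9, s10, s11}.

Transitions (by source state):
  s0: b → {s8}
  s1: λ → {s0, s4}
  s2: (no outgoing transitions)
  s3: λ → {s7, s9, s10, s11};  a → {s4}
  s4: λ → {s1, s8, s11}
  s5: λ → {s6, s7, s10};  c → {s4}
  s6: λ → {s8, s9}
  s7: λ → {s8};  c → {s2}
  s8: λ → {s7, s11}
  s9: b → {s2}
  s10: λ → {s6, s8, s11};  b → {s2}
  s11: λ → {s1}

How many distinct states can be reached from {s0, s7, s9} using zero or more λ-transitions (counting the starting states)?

7

Start with {s0, s7, s9}.
From s7 via λ: add s8.
From s8 via λ: add s11.
From s11 via λ: add s1.
From s1 via λ: add s4.
λ-closure = {s0, s1, s4, s7, s8, s9, s11}, which has 7 states.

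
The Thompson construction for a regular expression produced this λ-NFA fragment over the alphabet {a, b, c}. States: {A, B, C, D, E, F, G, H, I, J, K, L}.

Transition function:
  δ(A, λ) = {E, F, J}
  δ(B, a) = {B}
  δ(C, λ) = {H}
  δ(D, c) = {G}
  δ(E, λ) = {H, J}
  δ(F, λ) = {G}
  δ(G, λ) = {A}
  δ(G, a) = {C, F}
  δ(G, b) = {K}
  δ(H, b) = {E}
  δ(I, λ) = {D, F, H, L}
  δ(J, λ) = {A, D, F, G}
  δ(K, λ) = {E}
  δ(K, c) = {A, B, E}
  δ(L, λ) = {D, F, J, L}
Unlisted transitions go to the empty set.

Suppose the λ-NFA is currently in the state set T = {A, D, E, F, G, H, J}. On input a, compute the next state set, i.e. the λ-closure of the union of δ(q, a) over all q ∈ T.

{A, C, D, E, F, G, H, J}

G on a → {C, F}.
No a-transition from A, D, E, F, H, J.
Union after reading a: {C, F}.
Now take the λ-closure:
From C via λ: add H.
From F via λ: add G.
From G via λ: add A.
From A via λ: add E, J.
From J via λ: add D.
No new states can be added; the closed set is {A, C, D, E, F, G, H, J}.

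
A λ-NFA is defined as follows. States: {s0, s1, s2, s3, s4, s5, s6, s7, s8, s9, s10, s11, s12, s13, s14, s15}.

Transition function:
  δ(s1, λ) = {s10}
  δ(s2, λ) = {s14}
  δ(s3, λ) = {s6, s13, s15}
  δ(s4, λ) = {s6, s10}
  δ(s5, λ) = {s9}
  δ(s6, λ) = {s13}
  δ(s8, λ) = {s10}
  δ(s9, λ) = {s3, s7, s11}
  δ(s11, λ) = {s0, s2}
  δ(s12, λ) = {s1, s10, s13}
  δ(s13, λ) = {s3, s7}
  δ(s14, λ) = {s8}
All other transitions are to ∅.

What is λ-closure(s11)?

Start with {s11}.
From s11 via λ: add s0, s2.
From s2 via λ: add s14.
From s14 via λ: add s8.
From s8 via λ: add s10.
No new states can be added; the closed set is {s0, s2, s8, s10, s11, s14}.

{s0, s2, s8, s10, s11, s14}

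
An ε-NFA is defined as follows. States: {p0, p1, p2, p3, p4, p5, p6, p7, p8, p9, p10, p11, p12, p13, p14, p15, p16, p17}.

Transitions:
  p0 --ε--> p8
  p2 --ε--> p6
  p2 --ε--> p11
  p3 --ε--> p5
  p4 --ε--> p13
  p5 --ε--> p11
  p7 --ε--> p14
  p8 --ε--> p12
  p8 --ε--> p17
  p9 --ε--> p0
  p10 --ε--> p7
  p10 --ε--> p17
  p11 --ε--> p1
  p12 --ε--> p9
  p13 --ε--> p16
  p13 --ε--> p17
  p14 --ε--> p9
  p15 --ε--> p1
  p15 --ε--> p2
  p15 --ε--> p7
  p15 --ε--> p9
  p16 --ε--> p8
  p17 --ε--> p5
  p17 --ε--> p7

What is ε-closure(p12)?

{p0, p1, p5, p7, p8, p9, p11, p12, p14, p17}

Start with {p12}.
From p12 via ε: add p9.
From p9 via ε: add p0.
From p0 via ε: add p8.
From p8 via ε: add p17.
From p17 via ε: add p5, p7.
From p5 via ε: add p11.
From p7 via ε: add p14.
From p11 via ε: add p1.
No new states can be added; the closed set is {p0, p1, p5, p7, p8, p9, p11, p12, p14, p17}.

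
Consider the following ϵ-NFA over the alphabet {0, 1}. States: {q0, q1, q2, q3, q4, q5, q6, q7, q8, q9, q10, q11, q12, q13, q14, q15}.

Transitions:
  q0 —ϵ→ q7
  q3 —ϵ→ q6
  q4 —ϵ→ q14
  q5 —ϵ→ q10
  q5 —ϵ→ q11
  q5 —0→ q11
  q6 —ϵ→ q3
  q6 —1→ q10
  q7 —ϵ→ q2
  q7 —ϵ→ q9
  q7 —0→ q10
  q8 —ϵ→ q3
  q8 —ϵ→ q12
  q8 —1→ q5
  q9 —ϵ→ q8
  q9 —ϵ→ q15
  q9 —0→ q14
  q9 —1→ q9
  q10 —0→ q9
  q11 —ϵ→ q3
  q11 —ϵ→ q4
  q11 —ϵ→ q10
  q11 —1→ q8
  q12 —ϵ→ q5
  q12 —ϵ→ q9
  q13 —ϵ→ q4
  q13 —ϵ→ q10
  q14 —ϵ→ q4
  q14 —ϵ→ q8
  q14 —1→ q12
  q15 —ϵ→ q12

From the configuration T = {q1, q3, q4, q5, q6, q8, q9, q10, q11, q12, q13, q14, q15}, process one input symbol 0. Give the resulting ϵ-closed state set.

q5 on 0 → {q11}.
q9 on 0 → {q14}.
q10 on 0 → {q9}.
No 0-transition from q1, q3, q4, q6, q8, q11, q12, q13, q14, q15.
Union after reading 0: {q9, q11, q14}.
Now take the ϵ-closure:
From q9 via ϵ: add q8, q15.
From q11 via ϵ: add q3, q4, q10.
From q3 via ϵ: add q6.
From q8 via ϵ: add q12.
From q12 via ϵ: add q5.
No new states can be added; the closed set is {q3, q4, q5, q6, q8, q9, q10, q11, q12, q14, q15}.

{q3, q4, q5, q6, q8, q9, q10, q11, q12, q14, q15}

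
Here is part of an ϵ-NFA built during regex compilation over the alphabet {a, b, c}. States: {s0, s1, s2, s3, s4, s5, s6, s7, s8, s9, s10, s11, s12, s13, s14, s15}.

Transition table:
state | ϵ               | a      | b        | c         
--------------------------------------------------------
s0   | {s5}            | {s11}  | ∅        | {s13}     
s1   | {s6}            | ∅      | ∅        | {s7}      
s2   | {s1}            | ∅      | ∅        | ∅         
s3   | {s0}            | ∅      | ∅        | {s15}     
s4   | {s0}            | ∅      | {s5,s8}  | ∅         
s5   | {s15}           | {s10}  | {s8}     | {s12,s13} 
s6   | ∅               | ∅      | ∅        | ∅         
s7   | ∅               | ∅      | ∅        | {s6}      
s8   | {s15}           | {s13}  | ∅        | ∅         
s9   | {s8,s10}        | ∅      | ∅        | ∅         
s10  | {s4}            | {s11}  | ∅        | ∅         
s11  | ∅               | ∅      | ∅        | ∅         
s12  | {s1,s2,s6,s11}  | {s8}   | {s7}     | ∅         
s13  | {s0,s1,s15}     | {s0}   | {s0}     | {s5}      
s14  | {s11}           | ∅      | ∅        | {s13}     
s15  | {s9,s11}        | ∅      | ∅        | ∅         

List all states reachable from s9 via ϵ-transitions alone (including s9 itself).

{s0, s4, s5, s8, s9, s10, s11, s15}

Start with {s9}.
From s9 via ϵ: add s8, s10.
From s8 via ϵ: add s15.
From s10 via ϵ: add s4.
From s4 via ϵ: add s0.
From s15 via ϵ: add s11.
From s0 via ϵ: add s5.
No new states can be added; the closed set is {s0, s4, s5, s8, s9, s10, s11, s15}.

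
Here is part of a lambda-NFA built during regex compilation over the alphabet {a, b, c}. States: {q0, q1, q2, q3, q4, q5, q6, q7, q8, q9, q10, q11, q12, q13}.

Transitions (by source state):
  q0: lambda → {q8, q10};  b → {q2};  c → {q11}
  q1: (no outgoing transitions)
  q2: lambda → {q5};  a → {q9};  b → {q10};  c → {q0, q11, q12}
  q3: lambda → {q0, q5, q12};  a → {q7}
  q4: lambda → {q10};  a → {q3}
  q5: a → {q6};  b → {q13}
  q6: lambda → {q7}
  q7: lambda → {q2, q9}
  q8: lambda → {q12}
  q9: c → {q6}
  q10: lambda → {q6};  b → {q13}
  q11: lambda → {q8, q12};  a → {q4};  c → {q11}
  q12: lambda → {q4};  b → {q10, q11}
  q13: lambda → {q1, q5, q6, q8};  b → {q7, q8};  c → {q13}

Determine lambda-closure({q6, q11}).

{q2, q4, q5, q6, q7, q8, q9, q10, q11, q12}

Start with {q6, q11}.
From q6 via lambda: add q7.
From q11 via lambda: add q8, q12.
From q7 via lambda: add q2, q9.
From q12 via lambda: add q4.
From q2 via lambda: add q5.
From q4 via lambda: add q10.
No new states can be added; the closed set is {q2, q4, q5, q6, q7, q8, q9, q10, q11, q12}.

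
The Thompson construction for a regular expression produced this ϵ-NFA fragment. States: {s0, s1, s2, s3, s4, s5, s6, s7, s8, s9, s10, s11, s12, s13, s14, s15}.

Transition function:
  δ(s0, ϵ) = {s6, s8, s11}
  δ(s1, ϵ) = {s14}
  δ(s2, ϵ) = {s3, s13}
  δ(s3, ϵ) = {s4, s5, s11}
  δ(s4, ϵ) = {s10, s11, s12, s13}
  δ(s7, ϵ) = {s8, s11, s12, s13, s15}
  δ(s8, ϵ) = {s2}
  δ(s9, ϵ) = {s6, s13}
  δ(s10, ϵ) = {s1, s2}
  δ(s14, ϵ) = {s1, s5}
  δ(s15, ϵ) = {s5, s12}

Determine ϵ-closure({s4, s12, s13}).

{s1, s2, s3, s4, s5, s10, s11, s12, s13, s14}

Start with {s4, s12, s13}.
From s4 via ϵ: add s10, s11.
From s10 via ϵ: add s1, s2.
From s1 via ϵ: add s14.
From s2 via ϵ: add s3.
From s3 via ϵ: add s5.
No new states can be added; the closed set is {s1, s2, s3, s4, s5, s10, s11, s12, s13, s14}.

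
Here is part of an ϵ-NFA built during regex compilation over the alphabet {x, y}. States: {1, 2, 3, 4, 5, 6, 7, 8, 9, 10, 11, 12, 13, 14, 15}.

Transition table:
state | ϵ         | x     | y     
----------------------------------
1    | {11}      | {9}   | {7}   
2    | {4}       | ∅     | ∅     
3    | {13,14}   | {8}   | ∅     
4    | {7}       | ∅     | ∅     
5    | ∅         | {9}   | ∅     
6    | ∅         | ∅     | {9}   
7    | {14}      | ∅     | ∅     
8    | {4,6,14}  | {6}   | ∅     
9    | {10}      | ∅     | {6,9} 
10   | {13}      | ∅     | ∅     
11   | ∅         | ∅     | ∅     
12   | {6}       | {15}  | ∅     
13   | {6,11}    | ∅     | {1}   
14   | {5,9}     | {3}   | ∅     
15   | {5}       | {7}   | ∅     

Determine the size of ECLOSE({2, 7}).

10

Start with {2, 7}.
From 2 via ϵ: add 4.
From 7 via ϵ: add 14.
From 14 via ϵ: add 5, 9.
From 9 via ϵ: add 10.
From 10 via ϵ: add 13.
From 13 via ϵ: add 6, 11.
ϵ-closure = {2, 4, 5, 6, 7, 9, 10, 11, 13, 14}, which has 10 states.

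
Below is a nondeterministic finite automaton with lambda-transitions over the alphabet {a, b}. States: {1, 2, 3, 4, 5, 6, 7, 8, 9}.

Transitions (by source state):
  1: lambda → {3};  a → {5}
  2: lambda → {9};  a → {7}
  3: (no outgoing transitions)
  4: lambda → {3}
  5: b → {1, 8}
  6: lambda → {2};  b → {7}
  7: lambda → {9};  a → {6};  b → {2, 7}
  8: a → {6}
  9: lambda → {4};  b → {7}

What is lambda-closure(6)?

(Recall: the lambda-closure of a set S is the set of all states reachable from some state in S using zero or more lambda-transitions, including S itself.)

{2, 3, 4, 6, 9}

Start with {6}.
From 6 via lambda: add 2.
From 2 via lambda: add 9.
From 9 via lambda: add 4.
From 4 via lambda: add 3.
No new states can be added; the closed set is {2, 3, 4, 6, 9}.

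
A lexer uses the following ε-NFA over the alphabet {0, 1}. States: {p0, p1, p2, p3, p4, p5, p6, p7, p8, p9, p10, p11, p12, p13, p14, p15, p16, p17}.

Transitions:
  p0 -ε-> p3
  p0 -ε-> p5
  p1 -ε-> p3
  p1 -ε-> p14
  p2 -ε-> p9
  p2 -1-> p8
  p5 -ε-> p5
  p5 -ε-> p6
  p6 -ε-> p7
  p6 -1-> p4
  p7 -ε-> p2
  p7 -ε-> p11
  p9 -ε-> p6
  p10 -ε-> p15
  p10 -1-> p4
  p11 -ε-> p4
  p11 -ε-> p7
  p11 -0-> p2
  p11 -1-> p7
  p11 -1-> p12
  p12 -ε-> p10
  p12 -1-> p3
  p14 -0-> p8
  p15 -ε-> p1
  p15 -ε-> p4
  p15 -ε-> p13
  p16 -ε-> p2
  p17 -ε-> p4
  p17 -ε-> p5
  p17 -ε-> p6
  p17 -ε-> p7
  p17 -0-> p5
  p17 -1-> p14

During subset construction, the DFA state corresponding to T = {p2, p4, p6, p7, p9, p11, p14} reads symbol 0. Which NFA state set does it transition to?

{p2, p4, p6, p7, p8, p9, p11}

p11 on 0 → {p2}.
p14 on 0 → {p8}.
No 0-transition from p2, p4, p6, p7, p9.
Union after reading 0: {p2, p8}.
Now take the ε-closure:
From p2 via ε: add p9.
From p9 via ε: add p6.
From p6 via ε: add p7.
From p7 via ε: add p11.
From p11 via ε: add p4.
No new states can be added; the closed set is {p2, p4, p6, p7, p8, p9, p11}.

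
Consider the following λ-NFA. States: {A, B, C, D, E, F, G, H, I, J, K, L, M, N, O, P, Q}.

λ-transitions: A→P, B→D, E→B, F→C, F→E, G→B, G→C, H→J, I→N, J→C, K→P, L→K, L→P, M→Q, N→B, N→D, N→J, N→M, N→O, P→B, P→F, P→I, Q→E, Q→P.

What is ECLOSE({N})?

Start with {N}.
From N via λ: add B, D, J, M, O.
From J via λ: add C.
From M via λ: add Q.
From Q via λ: add E, P.
From P via λ: add F, I.
No new states can be added; the closed set is {B, C, D, E, F, I, J, M, N, O, P, Q}.

{B, C, D, E, F, I, J, M, N, O, P, Q}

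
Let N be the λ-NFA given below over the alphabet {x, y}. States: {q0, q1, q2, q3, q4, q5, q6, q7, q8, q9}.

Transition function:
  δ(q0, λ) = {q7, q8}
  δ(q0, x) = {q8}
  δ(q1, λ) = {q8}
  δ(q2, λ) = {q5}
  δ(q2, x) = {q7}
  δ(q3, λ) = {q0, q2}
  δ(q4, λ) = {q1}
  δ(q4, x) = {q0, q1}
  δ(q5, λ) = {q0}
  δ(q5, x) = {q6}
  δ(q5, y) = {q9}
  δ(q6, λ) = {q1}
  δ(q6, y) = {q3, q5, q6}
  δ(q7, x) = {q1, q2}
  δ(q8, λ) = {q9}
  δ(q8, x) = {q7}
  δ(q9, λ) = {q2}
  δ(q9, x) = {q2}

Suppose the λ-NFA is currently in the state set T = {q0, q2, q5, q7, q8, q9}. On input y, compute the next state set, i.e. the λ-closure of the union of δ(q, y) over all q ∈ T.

q5 on y → {q9}.
No y-transition from q0, q2, q7, q8, q9.
Union after reading y: {q9}.
Now take the λ-closure:
From q9 via λ: add q2.
From q2 via λ: add q5.
From q5 via λ: add q0.
From q0 via λ: add q7, q8.
No new states can be added; the closed set is {q0, q2, q5, q7, q8, q9}.

{q0, q2, q5, q7, q8, q9}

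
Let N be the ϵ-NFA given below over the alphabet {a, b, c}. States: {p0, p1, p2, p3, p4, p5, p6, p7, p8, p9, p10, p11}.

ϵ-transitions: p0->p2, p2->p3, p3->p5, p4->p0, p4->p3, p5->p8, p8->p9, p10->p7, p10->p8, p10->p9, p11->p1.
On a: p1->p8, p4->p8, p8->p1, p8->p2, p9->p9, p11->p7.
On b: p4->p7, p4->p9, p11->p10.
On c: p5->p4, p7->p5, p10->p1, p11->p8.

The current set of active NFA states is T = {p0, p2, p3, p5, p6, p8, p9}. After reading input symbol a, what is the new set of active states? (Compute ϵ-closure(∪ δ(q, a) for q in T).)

p8 on a → {p1, p2}.
p9 on a → {p9}.
No a-transition from p0, p2, p3, p5, p6.
Union after reading a: {p1, p2, p9}.
Now take the ϵ-closure:
From p2 via ϵ: add p3.
From p3 via ϵ: add p5.
From p5 via ϵ: add p8.
No new states can be added; the closed set is {p1, p2, p3, p5, p8, p9}.

{p1, p2, p3, p5, p8, p9}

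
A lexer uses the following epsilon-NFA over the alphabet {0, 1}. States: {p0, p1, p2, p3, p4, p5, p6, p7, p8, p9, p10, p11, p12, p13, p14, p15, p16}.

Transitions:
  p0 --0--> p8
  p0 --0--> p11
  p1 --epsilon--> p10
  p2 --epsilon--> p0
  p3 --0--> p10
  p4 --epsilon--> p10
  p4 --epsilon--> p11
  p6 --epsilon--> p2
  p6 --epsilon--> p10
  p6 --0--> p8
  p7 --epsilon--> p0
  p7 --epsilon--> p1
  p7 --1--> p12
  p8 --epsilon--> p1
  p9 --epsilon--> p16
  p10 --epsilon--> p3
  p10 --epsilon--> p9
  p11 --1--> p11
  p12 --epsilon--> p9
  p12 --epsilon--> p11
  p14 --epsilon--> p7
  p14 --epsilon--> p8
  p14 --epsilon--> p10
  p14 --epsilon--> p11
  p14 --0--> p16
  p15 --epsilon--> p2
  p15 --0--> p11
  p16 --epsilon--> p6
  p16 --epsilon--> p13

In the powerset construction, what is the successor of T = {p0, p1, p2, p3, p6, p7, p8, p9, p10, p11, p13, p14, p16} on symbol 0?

p0 on 0 → {p8, p11}.
p3 on 0 → {p10}.
p6 on 0 → {p8}.
p14 on 0 → {p16}.
No 0-transition from p1, p2, p7, p8, p9, p10, p11, p13, p16.
Union after reading 0: {p8, p10, p11, p16}.
Now take the epsilon-closure:
From p8 via epsilon: add p1.
From p10 via epsilon: add p3, p9.
From p16 via epsilon: add p6, p13.
From p6 via epsilon: add p2.
From p2 via epsilon: add p0.
No new states can be added; the closed set is {p0, p1, p2, p3, p6, p8, p9, p10, p11, p13, p16}.

{p0, p1, p2, p3, p6, p8, p9, p10, p11, p13, p16}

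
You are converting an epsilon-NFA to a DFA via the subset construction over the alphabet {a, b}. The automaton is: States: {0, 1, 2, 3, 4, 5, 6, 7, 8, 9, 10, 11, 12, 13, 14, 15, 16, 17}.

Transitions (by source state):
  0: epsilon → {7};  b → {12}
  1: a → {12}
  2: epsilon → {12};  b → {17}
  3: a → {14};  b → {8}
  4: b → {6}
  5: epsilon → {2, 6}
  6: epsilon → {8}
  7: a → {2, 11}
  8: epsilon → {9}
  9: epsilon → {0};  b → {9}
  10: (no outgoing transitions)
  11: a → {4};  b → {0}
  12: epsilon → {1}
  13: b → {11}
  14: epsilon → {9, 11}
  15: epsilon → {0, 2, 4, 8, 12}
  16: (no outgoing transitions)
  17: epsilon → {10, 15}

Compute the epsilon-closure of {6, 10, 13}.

{0, 6, 7, 8, 9, 10, 13}

Start with {6, 10, 13}.
From 6 via epsilon: add 8.
From 8 via epsilon: add 9.
From 9 via epsilon: add 0.
From 0 via epsilon: add 7.
No new states can be added; the closed set is {0, 6, 7, 8, 9, 10, 13}.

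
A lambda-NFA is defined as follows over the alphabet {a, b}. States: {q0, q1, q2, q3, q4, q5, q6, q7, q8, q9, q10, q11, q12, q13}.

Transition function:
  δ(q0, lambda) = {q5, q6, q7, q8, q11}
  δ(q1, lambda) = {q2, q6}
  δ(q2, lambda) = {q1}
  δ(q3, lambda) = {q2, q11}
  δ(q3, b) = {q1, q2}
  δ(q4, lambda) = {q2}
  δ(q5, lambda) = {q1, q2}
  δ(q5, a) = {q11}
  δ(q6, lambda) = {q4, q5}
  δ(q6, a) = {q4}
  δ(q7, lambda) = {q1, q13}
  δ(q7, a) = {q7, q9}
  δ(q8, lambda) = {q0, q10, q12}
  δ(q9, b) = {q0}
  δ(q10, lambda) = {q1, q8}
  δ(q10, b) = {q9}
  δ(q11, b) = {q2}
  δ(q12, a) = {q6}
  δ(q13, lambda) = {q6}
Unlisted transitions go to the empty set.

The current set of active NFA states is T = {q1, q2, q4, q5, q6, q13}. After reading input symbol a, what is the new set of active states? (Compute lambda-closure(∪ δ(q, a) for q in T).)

q5 on a → {q11}.
q6 on a → {q4}.
No a-transition from q1, q2, q4, q13.
Union after reading a: {q4, q11}.
Now take the lambda-closure:
From q4 via lambda: add q2.
From q2 via lambda: add q1.
From q1 via lambda: add q6.
From q6 via lambda: add q5.
No new states can be added; the closed set is {q1, q2, q4, q5, q6, q11}.

{q1, q2, q4, q5, q6, q11}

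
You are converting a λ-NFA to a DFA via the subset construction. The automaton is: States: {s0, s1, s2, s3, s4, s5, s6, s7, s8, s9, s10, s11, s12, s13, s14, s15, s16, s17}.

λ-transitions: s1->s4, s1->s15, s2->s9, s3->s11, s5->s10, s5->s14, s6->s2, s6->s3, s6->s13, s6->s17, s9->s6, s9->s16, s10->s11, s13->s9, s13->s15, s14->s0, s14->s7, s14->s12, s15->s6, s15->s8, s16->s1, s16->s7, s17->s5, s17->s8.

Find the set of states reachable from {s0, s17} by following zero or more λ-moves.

{s0, s5, s7, s8, s10, s11, s12, s14, s17}

Start with {s0, s17}.
From s17 via λ: add s5, s8.
From s5 via λ: add s10, s14.
From s10 via λ: add s11.
From s14 via λ: add s7, s12.
No new states can be added; the closed set is {s0, s5, s7, s8, s10, s11, s12, s14, s17}.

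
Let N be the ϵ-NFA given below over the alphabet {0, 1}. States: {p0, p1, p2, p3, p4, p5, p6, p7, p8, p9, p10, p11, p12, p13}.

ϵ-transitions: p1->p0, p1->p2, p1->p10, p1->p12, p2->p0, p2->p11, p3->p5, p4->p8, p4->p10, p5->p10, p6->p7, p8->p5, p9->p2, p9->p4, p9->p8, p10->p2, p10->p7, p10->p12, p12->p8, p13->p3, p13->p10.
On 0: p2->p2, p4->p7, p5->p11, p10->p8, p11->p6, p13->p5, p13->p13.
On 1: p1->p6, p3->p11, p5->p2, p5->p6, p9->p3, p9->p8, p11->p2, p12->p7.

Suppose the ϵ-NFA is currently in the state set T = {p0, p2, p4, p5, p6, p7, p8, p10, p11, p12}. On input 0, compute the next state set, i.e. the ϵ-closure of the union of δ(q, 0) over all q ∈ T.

p2 on 0 → {p2}.
p4 on 0 → {p7}.
p5 on 0 → {p11}.
p10 on 0 → {p8}.
p11 on 0 → {p6}.
No 0-transition from p0, p6, p7, p8, p12.
Union after reading 0: {p2, p6, p7, p8, p11}.
Now take the ϵ-closure:
From p2 via ϵ: add p0.
From p8 via ϵ: add p5.
From p5 via ϵ: add p10.
From p10 via ϵ: add p12.
No new states can be added; the closed set is {p0, p2, p5, p6, p7, p8, p10, p11, p12}.

{p0, p2, p5, p6, p7, p8, p10, p11, p12}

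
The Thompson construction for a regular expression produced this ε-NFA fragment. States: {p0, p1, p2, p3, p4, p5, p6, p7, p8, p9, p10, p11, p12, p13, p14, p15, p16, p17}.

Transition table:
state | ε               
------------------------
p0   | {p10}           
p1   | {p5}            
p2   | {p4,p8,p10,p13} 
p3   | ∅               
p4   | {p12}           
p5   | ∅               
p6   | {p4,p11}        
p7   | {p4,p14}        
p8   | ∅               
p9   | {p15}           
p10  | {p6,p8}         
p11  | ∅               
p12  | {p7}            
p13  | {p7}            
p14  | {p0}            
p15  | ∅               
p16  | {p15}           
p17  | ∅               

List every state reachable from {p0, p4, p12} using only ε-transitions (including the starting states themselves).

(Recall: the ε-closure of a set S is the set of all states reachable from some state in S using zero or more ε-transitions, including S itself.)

Start with {p0, p4, p12}.
From p0 via ε: add p10.
From p12 via ε: add p7.
From p7 via ε: add p14.
From p10 via ε: add p6, p8.
From p6 via ε: add p11.
No new states can be added; the closed set is {p0, p4, p6, p7, p8, p10, p11, p12, p14}.

{p0, p4, p6, p7, p8, p10, p11, p12, p14}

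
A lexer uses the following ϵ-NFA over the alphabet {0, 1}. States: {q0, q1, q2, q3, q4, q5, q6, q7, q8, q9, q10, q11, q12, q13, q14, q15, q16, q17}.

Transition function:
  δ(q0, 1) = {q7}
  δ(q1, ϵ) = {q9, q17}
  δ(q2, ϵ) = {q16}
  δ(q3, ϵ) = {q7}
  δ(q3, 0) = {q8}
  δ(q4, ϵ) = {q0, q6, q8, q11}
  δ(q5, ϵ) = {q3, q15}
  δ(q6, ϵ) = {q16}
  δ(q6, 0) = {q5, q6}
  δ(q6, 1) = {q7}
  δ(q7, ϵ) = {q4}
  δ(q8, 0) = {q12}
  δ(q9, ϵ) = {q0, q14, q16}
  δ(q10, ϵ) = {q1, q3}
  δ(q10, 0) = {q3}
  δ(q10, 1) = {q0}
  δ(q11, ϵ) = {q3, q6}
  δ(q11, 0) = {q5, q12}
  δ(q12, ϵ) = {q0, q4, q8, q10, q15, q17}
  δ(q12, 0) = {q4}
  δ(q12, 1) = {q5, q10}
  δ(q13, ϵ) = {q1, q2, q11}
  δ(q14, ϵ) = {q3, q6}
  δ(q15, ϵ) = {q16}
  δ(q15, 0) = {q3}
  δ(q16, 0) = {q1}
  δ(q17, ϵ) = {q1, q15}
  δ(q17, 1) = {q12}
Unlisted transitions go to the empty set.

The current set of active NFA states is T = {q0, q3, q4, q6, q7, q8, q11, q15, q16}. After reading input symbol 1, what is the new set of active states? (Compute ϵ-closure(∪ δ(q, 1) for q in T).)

q0 on 1 → {q7}.
q6 on 1 → {q7}.
No 1-transition from q3, q4, q7, q8, q11, q15, q16.
Union after reading 1: {q7}.
Now take the ϵ-closure:
From q7 via ϵ: add q4.
From q4 via ϵ: add q0, q6, q8, q11.
From q6 via ϵ: add q16.
From q11 via ϵ: add q3.
No new states can be added; the closed set is {q0, q3, q4, q6, q7, q8, q11, q16}.

{q0, q3, q4, q6, q7, q8, q11, q16}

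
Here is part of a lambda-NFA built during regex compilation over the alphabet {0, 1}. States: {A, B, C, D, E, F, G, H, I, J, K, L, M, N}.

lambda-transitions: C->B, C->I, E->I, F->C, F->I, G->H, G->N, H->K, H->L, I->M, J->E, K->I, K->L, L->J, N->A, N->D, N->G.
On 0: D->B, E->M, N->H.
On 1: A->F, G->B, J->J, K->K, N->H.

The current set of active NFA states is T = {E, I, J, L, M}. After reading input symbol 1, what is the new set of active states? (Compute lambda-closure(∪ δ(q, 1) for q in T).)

J on 1 → {J}.
No 1-transition from E, I, L, M.
Union after reading 1: {J}.
Now take the lambda-closure:
From J via lambda: add E.
From E via lambda: add I.
From I via lambda: add M.
No new states can be added; the closed set is {E, I, J, M}.

{E, I, J, M}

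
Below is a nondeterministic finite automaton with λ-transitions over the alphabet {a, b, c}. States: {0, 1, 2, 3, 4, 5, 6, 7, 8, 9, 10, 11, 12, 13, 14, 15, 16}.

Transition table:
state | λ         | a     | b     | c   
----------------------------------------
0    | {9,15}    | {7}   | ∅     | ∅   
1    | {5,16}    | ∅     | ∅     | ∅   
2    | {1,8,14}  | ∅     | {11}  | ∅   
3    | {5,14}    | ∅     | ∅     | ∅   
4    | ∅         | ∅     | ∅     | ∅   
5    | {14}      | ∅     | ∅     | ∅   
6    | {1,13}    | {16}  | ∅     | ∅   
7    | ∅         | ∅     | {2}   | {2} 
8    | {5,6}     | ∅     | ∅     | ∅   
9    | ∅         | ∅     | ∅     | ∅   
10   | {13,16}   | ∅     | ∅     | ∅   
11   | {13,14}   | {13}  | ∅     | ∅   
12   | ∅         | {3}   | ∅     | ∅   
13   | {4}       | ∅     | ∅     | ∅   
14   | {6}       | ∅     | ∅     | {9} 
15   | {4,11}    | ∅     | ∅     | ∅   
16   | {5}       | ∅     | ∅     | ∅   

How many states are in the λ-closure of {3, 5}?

8

Start with {3, 5}.
From 3 via λ: add 14.
From 14 via λ: add 6.
From 6 via λ: add 1, 13.
From 1 via λ: add 16.
From 13 via λ: add 4.
λ-closure = {1, 3, 4, 5, 6, 13, 14, 16}, which has 8 states.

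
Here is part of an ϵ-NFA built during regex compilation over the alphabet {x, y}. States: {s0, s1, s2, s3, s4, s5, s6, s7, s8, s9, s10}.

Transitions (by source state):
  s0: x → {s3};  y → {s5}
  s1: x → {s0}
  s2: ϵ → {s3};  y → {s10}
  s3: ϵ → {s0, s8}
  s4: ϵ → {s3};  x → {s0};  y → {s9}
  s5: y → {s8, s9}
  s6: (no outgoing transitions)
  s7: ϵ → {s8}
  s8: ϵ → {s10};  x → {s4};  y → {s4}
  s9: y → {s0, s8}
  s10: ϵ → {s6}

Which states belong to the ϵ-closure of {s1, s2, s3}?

Start with {s1, s2, s3}.
From s3 via ϵ: add s0, s8.
From s8 via ϵ: add s10.
From s10 via ϵ: add s6.
No new states can be added; the closed set is {s0, s1, s2, s3, s6, s8, s10}.

{s0, s1, s2, s3, s6, s8, s10}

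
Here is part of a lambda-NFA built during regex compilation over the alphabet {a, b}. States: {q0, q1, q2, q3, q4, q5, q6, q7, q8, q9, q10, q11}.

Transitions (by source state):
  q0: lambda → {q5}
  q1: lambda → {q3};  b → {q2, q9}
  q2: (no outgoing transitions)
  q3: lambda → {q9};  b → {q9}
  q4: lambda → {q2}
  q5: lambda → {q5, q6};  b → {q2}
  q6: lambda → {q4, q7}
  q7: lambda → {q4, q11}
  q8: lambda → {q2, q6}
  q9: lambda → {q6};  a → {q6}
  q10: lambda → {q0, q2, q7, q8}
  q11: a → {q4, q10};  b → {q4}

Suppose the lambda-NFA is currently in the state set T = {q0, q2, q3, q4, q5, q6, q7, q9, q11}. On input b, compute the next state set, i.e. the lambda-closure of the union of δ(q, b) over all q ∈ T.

{q2, q4, q6, q7, q9, q11}

q3 on b → {q9}.
q5 on b → {q2}.
q11 on b → {q4}.
No b-transition from q0, q2, q4, q6, q7, q9.
Union after reading b: {q2, q4, q9}.
Now take the lambda-closure:
From q9 via lambda: add q6.
From q6 via lambda: add q7.
From q7 via lambda: add q11.
No new states can be added; the closed set is {q2, q4, q6, q7, q9, q11}.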